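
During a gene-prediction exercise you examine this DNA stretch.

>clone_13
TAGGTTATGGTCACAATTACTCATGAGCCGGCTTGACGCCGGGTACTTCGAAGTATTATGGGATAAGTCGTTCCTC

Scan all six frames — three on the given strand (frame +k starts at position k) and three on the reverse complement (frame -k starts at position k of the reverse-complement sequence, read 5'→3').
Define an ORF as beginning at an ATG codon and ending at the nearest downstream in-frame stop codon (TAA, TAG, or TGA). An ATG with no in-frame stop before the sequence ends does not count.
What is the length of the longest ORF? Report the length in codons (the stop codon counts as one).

10

Reverse complement (5'→3'): GAGGAACGACTTATCCCATAATACTTCGAAGTACCCGGCGTCAAGCCGGCTCATGAGTAATTGTGACCATAACCTA
Frame +1: TAG GTT ATG GTC ACA ATT ACT CAT GAG CCG GCT TGA CGC CGG GTA CTT CGA AGT ATT ATG GGA TAA GTC GTT CCT — ATG at 7, stop TGA at 34 → 30 nt; ATG at 58, stop TAA at 64 → 9 nt.
Frame +2: AGG TTA TGG TCA CAA TTA CTC ATG AGC CGG CTT GAC GCC GGG TAC TTC GAA GTA TTA TGG GAT AAG TCG TTC CTC — no ATG→stop ORF.
Frame +3: GGT TAT GGT CAC AAT TAC TCA TGA GCC GGC TTG ACG CCG GGT ACT TCG AAG TAT TAT GGG ATA AGT CGT TCC — no ATG→stop ORF.
Frame -1: GAG GAA CGA CTT ATC CCA TAA TAC TTC GAA GTA CCC GGC GTC AAG CCG GCT CAT GAG TAA TTG TGA CCA TAA CCT — no ATG→stop ORF.
Frame -2: AGG AAC GAC TTA TCC CAT AAT ACT TCG AAG TAC CCG GCG TCA AGC CGG CTC ATG AGT AAT TGT GAC CAT AAC CTA — no ATG→stop ORF.
Frame -3: GGA ACG ACT TAT CCC ATA ATA CTT CGA AGT ACC CGG CGT CAA GCC GGC TCA TGA GTA ATT GTG ACC ATA ACC — no ATG→stop ORF.
Longest: frame +1, positions 7–36, 30 nt = 10 codons = 9 aa. → 10 codons.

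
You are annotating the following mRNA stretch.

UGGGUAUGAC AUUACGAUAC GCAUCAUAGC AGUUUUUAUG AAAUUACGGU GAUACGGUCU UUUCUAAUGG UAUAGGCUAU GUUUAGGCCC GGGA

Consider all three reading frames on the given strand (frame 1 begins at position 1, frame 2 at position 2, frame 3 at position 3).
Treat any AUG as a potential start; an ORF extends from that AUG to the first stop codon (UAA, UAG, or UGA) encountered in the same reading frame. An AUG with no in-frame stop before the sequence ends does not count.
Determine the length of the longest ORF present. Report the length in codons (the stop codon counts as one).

8

Frame 1: UGG GUA UGA CAU UAC GAU ACG CAU CAU AGC AGU UUU UAU GAA AUU ACG GUG AUA CGG UCU UUU CUA AUG GUA UAG GCU AUG UUU AGG CCC GGG — AUG at 67, stop UAG at 73 → 9 nt.
Frame 2: GGG UAU GAC AUU ACG AUA CGC AUC AUA GCA GUU UUU AUG AAA UUA CGG UGA UAC GGU CUU UUC UAA UGG UAU AGG CUA UGU UUA GGC CCG GGA — AUG at 38, stop UGA at 50 → 15 nt.
Frame 3: GGU AUG ACA UUA CGA UAC GCA UCA UAG CAG UUU UUA UGA AAU UAC GGU GAU ACG GUC UUU UCU AAU GGU AUA GGC UAU GUU UAG GCC CGG — AUG at 6, stop UAG at 27 → 24 nt.
Longest: frame 3, positions 6–29, 24 nt = 8 codons = 7 aa. → 8 codons.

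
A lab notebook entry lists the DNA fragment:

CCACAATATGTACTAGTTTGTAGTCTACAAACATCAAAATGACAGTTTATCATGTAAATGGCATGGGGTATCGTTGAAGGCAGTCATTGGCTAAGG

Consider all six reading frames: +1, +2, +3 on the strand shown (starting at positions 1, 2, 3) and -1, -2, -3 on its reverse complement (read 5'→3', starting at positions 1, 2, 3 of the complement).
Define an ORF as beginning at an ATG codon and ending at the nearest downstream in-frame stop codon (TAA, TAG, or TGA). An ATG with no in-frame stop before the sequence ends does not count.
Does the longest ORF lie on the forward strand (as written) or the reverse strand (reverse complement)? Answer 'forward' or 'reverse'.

reverse

Reverse complement (5'→3'): CCTTAGCCAATGACTGCCTTCAACGATACCCCATGCCATTTACATGATAAACTGTCATTTTGATGTTTGTAGACTACAAACTAGTACATATTGTGG
Frame +1: CCA CAA TAT GTA CTA GTT TGT AGT CTA CAA ACA TCA AAA TGA CAG TTT ATC ATG TAA ATG GCA TGG GGT ATC GTT GAA GGC AGT CAT TGG CTA AGG — ATG at 52, stop TAA at 55 → 6 nt.
Frame +2: CAC AAT ATG TAC TAG TTT GTA GTC TAC AAA CAT CAA AAT GAC AGT TTA TCA TGT AAA TGG CAT GGG GTA TCG TTG AAG GCA GTC ATT GGC TAA — ATG at 8, stop TAG at 14 → 9 nt.
Frame +3: ACA ATA TGT ACT AGT TTG TAG TCT ACA AAC ATC AAA ATG ACA GTT TAT CAT GTA AAT GGC ATG GGG TAT CGT TGA AGG CAG TCA TTG GCT AAG — ATG at 39, stop TGA at 75 → 39 nt; ATG at 63, stop TGA at 75 → 15 nt.
Frame -1: CCT TAG CCA ATG ACT GCC TTC AAC GAT ACC CCA TGC CAT TTA CAT GAT AAA CTG TCA TTT TGA TGT TTG TAG ACT ACA AAC TAG TAC ATA TTG TGG — ATG at 10, stop TGA at 61 → 54 nt.
Frame -2: CTT AGC CAA TGA CTG CCT TCA ACG ATA CCC CAT GCC ATT TAC ATG ATA AAC TGT CAT TTT GAT GTT TGT AGA CTA CAA ACT AGT ACA TAT TGT — no ATG→stop ORF.
Frame -3: TTA GCC AAT GAC TGC CTT CAA CGA TAC CCC ATG CCA TTT ACA TGA TAA ACT GTC ATT TTG ATG TTT GTA GAC TAC AAA CTA GTA CAT ATT GTG — ATG at 33, stop TGA at 45 → 15 nt.
Forward-strand max 39 nt; reverse-strand max 54 nt. The reverse strand has the longer ORF.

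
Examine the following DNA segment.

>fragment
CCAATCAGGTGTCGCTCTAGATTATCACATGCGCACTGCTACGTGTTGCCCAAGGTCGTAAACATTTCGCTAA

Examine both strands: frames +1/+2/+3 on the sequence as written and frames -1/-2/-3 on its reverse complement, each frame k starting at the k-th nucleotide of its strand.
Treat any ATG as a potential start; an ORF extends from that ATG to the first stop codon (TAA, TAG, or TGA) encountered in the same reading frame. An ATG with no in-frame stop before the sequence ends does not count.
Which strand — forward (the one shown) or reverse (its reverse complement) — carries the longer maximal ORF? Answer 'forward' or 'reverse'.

Reverse complement (5'→3'): TTAGCGAAATGTTTACGACCTTGGGCAACACGTAGCAGTGCGCATGTGATAATCTAGAGCGACACCTGATTGG
Frame +1: CCA ATC AGG TGT CGC TCT AGA TTA TCA CAT GCG CAC TGC TAC GTG TTG CCC AAG GTC GTA AAC ATT TCG CTA — no ATG→stop ORF.
Frame +2: CAA TCA GGT GTC GCT CTA GAT TAT CAC ATG CGC ACT GCT ACG TGT TGC CCA AGG TCG TAA ACA TTT CGC TAA — ATG at 29, stop TAA at 59 → 33 nt.
Frame +3: AAT CAG GTG TCG CTC TAG ATT ATC ACA TGC GCA CTG CTA CGT GTT GCC CAA GGT CGT AAA CAT TTC GCT — no ATG→stop ORF.
Frame -1: TTA GCG AAA TGT TTA CGA CCT TGG GCA ACA CGT AGC AGT GCG CAT GTG ATA ATC TAG AGC GAC ACC TGA TTG — no ATG→stop ORF.
Frame -2: TAG CGA AAT GTT TAC GAC CTT GGG CAA CAC GTA GCA GTG CGC ATG TGA TAA TCT AGA GCG ACA CCT GAT TGG — ATG at 44, stop TGA at 47 → 6 nt.
Frame -3: AGC GAA ATG TTT ACG ACC TTG GGC AAC ACG TAG CAG TGC GCA TGT GAT AAT CTA GAG CGA CAC CTG ATT — ATG at 9, stop TAG at 33 → 27 nt.
Forward-strand max 33 nt; reverse-strand max 27 nt. The forward strand has the longer ORF.

forward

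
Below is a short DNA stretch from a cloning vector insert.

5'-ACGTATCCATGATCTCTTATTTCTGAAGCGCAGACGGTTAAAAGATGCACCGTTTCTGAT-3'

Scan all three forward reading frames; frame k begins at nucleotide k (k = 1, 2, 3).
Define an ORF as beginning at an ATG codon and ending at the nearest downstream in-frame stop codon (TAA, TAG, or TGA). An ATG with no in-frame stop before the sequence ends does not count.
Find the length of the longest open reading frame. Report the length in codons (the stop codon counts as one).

6

Frame 1: ACG TAT CCA TGA TCT CTT ATT TCT GAA GCG CAG ACG GTT AAA AGA TGC ACC GTT TCT GAT — no ATG→stop ORF.
Frame 2: CGT ATC CAT GAT CTC TTA TTT CTG AAG CGC AGA CGG TTA AAA GAT GCA CCG TTT CTG — no ATG→stop ORF.
Frame 3: GTA TCC ATG ATC TCT TAT TTC TGA AGC GCA GAC GGT TAA AAG ATG CAC CGT TTC TGA — ATG at 9, stop TGA at 24 → 18 nt; ATG at 45, stop TGA at 57 → 15 nt.
Longest: frame 3, positions 9–26, 18 nt = 6 codons = 5 aa. → 6 codons.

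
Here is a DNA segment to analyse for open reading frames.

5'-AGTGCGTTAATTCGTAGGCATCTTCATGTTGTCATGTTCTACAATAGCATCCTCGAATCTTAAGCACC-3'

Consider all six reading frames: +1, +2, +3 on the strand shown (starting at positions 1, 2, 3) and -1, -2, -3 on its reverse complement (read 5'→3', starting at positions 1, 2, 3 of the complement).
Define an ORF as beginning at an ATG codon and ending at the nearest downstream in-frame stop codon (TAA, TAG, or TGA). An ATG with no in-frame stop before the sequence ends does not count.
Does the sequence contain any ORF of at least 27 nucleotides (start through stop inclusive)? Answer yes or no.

yes

Reverse complement (5'→3'): GGTGCTTAAGATTCGAGGATGCTATTGTAGAACATGACAACATGAAGATGCCTACGAATTAACGCACT
Frame +1: AGT GCG TTA ATT CGT AGG CAT CTT CAT GTT GTC ATG TTC TAC AAT AGC ATC CTC GAA TCT TAA GCA — ATG at 34, stop TAA at 61 → 30 nt.
Frame +2: GTG CGT TAA TTC GTA GGC ATC TTC ATG TTG TCA TGT TCT ACA ATA GCA TCC TCG AAT CTT AAG CAC — no ATG→stop ORF.
Frame +3: TGC GTT AAT TCG TAG GCA TCT TCA TGT TGT CAT GTT CTA CAA TAG CAT CCT CGA ATC TTA AGC ACC — no ATG→stop ORF.
Frame -1: GGT GCT TAA GAT TCG AGG ATG CTA TTG TAG AAC ATG ACA ACA TGA AGA TGC CTA CGA ATT AAC GCA — ATG at 19, stop TAG at 28 → 12 nt; ATG at 34, stop TGA at 43 → 12 nt.
Frame -2: GTG CTT AAG ATT CGA GGA TGC TAT TGT AGA ACA TGA CAA CAT GAA GAT GCC TAC GAA TTA ACG CAC — no ATG→stop ORF.
Frame -3: TGC TTA AGA TTC GAG GAT GCT ATT GTA GAA CAT GAC AAC ATG AAG ATG CCT ACG AAT TAA CGC ACT — ATG at 42, stop TAA at 60 → 21 nt; ATG at 48, stop TAA at 60 → 15 nt.
Frame +1 has an ORF of 30 nucleotides (positions 34–63) ≥ 27, so yes.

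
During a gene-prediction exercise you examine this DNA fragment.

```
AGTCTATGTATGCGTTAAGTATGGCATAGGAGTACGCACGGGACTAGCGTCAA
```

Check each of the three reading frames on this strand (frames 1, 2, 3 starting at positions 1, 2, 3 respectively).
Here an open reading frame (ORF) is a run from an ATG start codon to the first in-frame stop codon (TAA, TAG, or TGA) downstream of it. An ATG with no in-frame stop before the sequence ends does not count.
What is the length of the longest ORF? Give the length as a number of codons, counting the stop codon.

8

Frame 1: AGT CTA TGT ATG CGT TAA GTA TGG CAT AGG AGT ACG CAC GGG ACT AGC GTC — ATG at 10, stop TAA at 16 → 9 nt.
Frame 2: GTC TAT GTA TGC GTT AAG TAT GGC ATA GGA GTA CGC ACG GGA CTA GCG TCA — no ATG→stop ORF.
Frame 3: TCT ATG TAT GCG TTA AGT ATG GCA TAG GAG TAC GCA CGG GAC TAG CGT CAA — ATG at 6, stop TAG at 27 → 24 nt; ATG at 21, stop TAG at 27 → 9 nt.
Longest: frame 3, positions 6–29, 24 nt = 8 codons = 7 aa. → 8 codons.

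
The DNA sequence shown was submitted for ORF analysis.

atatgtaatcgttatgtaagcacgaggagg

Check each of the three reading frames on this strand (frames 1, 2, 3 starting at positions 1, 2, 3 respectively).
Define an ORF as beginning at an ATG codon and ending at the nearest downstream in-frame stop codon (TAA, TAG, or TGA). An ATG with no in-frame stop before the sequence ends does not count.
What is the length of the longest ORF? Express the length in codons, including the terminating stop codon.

2

Frame 1: ATA TGT AAT CGT TAT GTA AGC ACG AGG AGG — no ATG→stop ORF.
Frame 2: TAT GTA ATC GTT ATG TAA GCA CGA GGA — ATG at 14, stop TAA at 17 → 6 nt.
Frame 3: ATG TAA TCG TTA TGT AAG CAC GAG GAG — ATG at 3, stop TAA at 6 → 6 nt.
Longest: frame 2, positions 14–19, 6 nt = 2 codons = 1 aa. → 2 codons.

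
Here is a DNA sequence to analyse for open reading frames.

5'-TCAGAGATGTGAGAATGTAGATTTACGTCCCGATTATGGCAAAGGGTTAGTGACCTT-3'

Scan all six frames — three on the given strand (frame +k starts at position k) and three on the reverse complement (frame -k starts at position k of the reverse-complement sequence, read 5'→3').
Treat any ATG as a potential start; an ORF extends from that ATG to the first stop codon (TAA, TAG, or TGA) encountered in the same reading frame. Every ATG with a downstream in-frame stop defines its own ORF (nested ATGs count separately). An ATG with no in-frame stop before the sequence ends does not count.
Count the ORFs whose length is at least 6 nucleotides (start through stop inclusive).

Reverse complement (5'→3'): AAGGTCACTAACCCTTTGCCATAATCGGGACGTAAATCTACATTCTCACATCTCTGA
Frame +1: TCA GAG ATG TGA GAA TGT AGA TTT ACG TCC CGA TTA TGG CAA AGG GTT AGT GAC CTT — ATG at 7, stop TGA at 10 → 6 nt.
Frame +2: CAG AGA TGT GAG AAT GTA GAT TTA CGT CCC GAT TAT GGC AAA GGG TTA GTG ACC — no ATG→stop ORF.
Frame +3: AGA GAT GTG AGA ATG TAG ATT TAC GTC CCG ATT ATG GCA AAG GGT TAG TGA CCT — ATG at 15, stop TAG at 18 → 6 nt; ATG at 36, stop TAG at 48 → 15 nt.
Frame -1: AAG GTC ACT AAC CCT TTG CCA TAA TCG GGA CGT AAA TCT ACA TTC TCA CAT CTC TGA — no ATG→stop ORF.
Frame -2: AGG TCA CTA ACC CTT TGC CAT AAT CGG GAC GTA AAT CTA CAT TCT CAC ATC TCT — no ATG→stop ORF.
Frame -3: GGT CAC TAA CCC TTT GCC ATA ATC GGG ACG TAA ATC TAC ATT CTC ACA TCT CTG — no ATG→stop ORF.
ORFs ≥ 6 nucleotides: frame +1 7–12 (6 nucleotides), frame +3 15–20 (6 nucleotides), frame +3 36–50 (15 nucleotides). Count = 3.

3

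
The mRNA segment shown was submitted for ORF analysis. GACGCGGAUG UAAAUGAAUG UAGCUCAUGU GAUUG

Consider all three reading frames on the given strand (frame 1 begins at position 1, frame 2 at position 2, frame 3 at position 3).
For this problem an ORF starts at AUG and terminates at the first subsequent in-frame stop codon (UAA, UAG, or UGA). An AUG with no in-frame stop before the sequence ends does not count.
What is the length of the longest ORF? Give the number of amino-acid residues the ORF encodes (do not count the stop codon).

Frame 1: GAC GCG GAU GUA AAU GAA UGU AGC UCA UGU GAU — no AUG→stop ORF.
Frame 2: ACG CGG AUG UAA AUG AAU GUA GCU CAU GUG AUU — AUG at 8, stop UAA at 11 → 6 nt.
Frame 3: CGC GGA UGU AAA UGA AUG UAG CUC AUG UGA UUG — AUG at 18, stop UAG at 21 → 6 nt; AUG at 27, stop UGA at 30 → 6 nt.
Longest: frame 2, positions 8–13, 6 nt = 2 codons = 1 aa. → 1 amino acids.

1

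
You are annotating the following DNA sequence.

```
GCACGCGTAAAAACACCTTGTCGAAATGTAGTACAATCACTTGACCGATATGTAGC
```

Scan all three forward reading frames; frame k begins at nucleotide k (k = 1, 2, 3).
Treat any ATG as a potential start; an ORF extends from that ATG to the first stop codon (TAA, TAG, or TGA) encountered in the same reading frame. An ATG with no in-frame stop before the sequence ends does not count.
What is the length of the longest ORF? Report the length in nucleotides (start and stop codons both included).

6

Frame 1: GCA CGC GTA AAA ACA CCT TGT CGA AAT GTA GTA CAA TCA CTT GAC CGA TAT GTA — no ATG→stop ORF.
Frame 2: CAC GCG TAA AAA CAC CTT GTC GAA ATG TAG TAC AAT CAC TTG ACC GAT ATG TAG — ATG at 26, stop TAG at 29 → 6 nt; ATG at 50, stop TAG at 53 → 6 nt.
Frame 3: ACG CGT AAA AAC ACC TTG TCG AAA TGT AGT ACA ATC ACT TGA CCG ATA TGT AGC — no ATG→stop ORF.
Longest: frame 2, positions 26–31, 6 nt = 2 codons = 1 aa. → 6 nucleotides.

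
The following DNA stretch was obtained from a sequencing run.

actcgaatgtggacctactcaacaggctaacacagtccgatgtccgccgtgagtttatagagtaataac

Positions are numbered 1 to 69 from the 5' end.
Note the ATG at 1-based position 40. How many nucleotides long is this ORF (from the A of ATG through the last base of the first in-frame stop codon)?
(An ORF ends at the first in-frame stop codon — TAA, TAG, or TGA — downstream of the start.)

Codons from position 40: ATG (40–42), TCC (43–45), GCC (46–48), GTG (49–51), AGT (52–54), TTA (55–57), TAG (58–60).
TAG is the first in-frame stop; ORF spans 40–60, 21 nucleotides.

21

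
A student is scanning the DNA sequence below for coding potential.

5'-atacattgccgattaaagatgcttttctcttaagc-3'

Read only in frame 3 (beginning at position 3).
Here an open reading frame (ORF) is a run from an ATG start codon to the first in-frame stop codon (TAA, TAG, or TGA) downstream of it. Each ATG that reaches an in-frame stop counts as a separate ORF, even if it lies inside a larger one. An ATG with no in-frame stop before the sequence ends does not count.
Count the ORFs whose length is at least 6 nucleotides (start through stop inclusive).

0

Frame 3: ACA TTG CCG ATT AAA GAT GCT TTT CTC TTA AGC — no ATG→stop ORF.
No ORF reaches 6 nucleotides. Count = 0.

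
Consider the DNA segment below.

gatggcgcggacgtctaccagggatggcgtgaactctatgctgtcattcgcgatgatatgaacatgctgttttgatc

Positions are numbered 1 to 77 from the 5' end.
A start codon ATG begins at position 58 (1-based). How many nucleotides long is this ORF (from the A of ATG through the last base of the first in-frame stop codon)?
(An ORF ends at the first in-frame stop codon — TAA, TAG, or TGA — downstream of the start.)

18

Codons from position 58: ATG (58–60), AAC (61–63), ATG (64–66), CTG (67–69), TTT (70–72), TGA (73–75).
TGA is the first in-frame stop; ORF spans 58–75, 18 nucleotides.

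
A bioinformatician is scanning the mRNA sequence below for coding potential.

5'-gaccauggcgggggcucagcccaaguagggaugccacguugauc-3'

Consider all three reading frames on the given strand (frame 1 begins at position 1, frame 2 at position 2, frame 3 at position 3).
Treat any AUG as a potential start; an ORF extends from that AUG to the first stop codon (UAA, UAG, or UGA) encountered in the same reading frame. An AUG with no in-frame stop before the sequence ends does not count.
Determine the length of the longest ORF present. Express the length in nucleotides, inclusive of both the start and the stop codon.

Frame 1: GAC CAU GGC GGG GGC UCA GCC CAA GUA GGG AUG CCA CGU UGA — AUG at 31, stop UGA at 40 → 12 nt.
Frame 2: ACC AUG GCG GGG GCU CAG CCC AAG UAG GGA UGC CAC GUU GAU — AUG at 5, stop UAG at 26 → 24 nt.
Frame 3: CCA UGG CGG GGG CUC AGC CCA AGU AGG GAU GCC ACG UUG AUC — no AUG→stop ORF.
Longest: frame 2, positions 5–28, 24 nt = 8 codons = 7 aa. → 24 nucleotides.

24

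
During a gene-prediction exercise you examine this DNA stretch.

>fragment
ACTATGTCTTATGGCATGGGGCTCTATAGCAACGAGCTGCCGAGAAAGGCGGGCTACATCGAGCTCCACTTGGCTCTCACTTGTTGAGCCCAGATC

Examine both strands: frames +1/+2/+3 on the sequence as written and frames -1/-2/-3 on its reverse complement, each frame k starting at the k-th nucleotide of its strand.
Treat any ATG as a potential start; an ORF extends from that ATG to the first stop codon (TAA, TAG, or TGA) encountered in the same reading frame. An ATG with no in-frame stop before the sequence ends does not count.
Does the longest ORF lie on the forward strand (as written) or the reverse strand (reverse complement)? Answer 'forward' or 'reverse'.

forward

Reverse complement (5'→3'): GATCTGGGCTCAACAAGTGAGAGCCAAGTGGAGCTCGATGTAGCCCGCCTTTCTCGGCAGCTCGTTGCTATAGAGCCCCATGCCATAAGACATAGT
Frame +1: ACT ATG TCT TAT GGC ATG GGG CTC TAT AGC AAC GAG CTG CCG AGA AAG GCG GGC TAC ATC GAG CTC CAC TTG GCT CTC ACT TGT TGA GCC CAG ATC — ATG at 4, stop TGA at 85 → 84 nt; ATG at 16, stop TGA at 85 → 72 nt.
Frame +2: CTA TGT CTT ATG GCA TGG GGC TCT ATA GCA ACG AGC TGC CGA GAA AGG CGG GCT ACA TCG AGC TCC ACT TGG CTC TCA CTT GTT GAG CCC AGA — no ATG→stop ORF.
Frame +3: TAT GTC TTA TGG CAT GGG GCT CTA TAG CAA CGA GCT GCC GAG AAA GGC GGG CTA CAT CGA GCT CCA CTT GGC TCT CAC TTG TTG AGC CCA GAT — no ATG→stop ORF.
Frame -1: GAT CTG GGC TCA ACA AGT GAG AGC CAA GTG GAG CTC GAT GTA GCC CGC CTT TCT CGG CAG CTC GTT GCT ATA GAG CCC CAT GCC ATA AGA CAT AGT — no ATG→stop ORF.
Frame -2: ATC TGG GCT CAA CAA GTG AGA GCC AAG TGG AGC TCG ATG TAG CCC GCC TTT CTC GGC AGC TCG TTG CTA TAG AGC CCC ATG CCA TAA GAC ATA — ATG at 38, stop TAG at 41 → 6 nt; ATG at 80, stop TAA at 86 → 9 nt.
Frame -3: TCT GGG CTC AAC AAG TGA GAG CCA AGT GGA GCT CGA TGT AGC CCG CCT TTC TCG GCA GCT CGT TGC TAT AGA GCC CCA TGC CAT AAG ACA TAG — no ATG→stop ORF.
Forward-strand max 84 nt; reverse-strand max 9 nt. The forward strand has the longer ORF.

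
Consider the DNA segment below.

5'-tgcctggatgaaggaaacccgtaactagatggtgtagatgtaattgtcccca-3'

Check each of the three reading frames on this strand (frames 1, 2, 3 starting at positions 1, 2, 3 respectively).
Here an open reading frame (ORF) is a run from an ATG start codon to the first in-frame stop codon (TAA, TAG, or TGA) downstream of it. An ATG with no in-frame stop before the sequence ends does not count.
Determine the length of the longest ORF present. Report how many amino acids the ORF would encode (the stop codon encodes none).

Frame 1: TGC CTG GAT GAA GGA AAC CCG TAA CTA GAT GGT GTA GAT GTA ATT GTC CCC — no ATG→stop ORF.
Frame 2: GCC TGG ATG AAG GAA ACC CGT AAC TAG ATG GTG TAG ATG TAA TTG TCC CCA — ATG at 8, stop TAG at 26 → 21 nt; ATG at 29, stop TAG at 35 → 9 nt; ATG at 38, stop TAA at 41 → 6 nt.
Frame 3: CCT GGA TGA AGG AAA CCC GTA ACT AGA TGG TGT AGA TGT AAT TGT CCC — no ATG→stop ORF.
Longest: frame 2, positions 8–28, 21 nt = 7 codons = 6 aa. → 6 amino acids.

6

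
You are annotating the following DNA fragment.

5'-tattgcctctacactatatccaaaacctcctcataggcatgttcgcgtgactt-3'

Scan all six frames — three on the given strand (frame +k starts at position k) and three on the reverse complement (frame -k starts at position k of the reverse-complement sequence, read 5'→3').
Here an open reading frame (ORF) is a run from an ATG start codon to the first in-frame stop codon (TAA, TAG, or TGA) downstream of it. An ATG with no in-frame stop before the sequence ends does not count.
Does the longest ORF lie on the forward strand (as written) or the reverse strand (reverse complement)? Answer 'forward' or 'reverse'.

Reverse complement (5'→3'): AAGTCACGCGAACATGCCTATGAGGAGGTTTTGGATATAGTGTAGAGGCAATA
Frame +1: TAT TGC CTC TAC ACT ATA TCC AAA ACC TCC TCA TAG GCA TGT TCG CGT GAC — no ATG→stop ORF.
Frame +2: ATT GCC TCT ACA CTA TAT CCA AAA CCT CCT CAT AGG CAT GTT CGC GTG ACT — no ATG→stop ORF.
Frame +3: TTG CCT CTA CAC TAT ATC CAA AAC CTC CTC ATA GGC ATG TTC GCG TGA CTT — ATG at 39, stop TGA at 48 → 12 nt.
Frame -1: AAG TCA CGC GAA CAT GCC TAT GAG GAG GTT TTG GAT ATA GTG TAG AGG CAA — no ATG→stop ORF.
Frame -2: AGT CAC GCG AAC ATG CCT ATG AGG AGG TTT TGG ATA TAG TGT AGA GGC AAT — ATG at 14, stop TAG at 38 → 27 nt; ATG at 20, stop TAG at 38 → 21 nt.
Frame -3: GTC ACG CGA ACA TGC CTA TGA GGA GGT TTT GGA TAT AGT GTA GAG GCA ATA — no ATG→stop ORF.
Forward-strand max 12 nt; reverse-strand max 27 nt. The reverse strand has the longer ORF.

reverse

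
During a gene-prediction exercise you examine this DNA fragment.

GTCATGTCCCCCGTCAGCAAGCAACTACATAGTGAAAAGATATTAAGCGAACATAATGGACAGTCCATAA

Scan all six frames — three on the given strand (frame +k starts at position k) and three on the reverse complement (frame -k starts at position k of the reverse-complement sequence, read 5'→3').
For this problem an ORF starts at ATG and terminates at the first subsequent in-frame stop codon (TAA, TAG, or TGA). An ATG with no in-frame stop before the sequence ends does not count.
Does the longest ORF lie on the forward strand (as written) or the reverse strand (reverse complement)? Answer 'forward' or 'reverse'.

Reverse complement (5'→3'): TTATGGACTGTCCATTATGTTCGCTTAATATCTTTTCACTATGTAGTTGCTTGCTGACGGGGGACATGAC
Frame +1: GTC ATG TCC CCC GTC AGC AAG CAA CTA CAT AGT GAA AAG ATA TTA AGC GAA CAT AAT GGA CAG TCC ATA — no ATG→stop ORF.
Frame +2: TCA TGT CCC CCG TCA GCA AGC AAC TAC ATA GTG AAA AGA TAT TAA GCG AAC ATA ATG GAC AGT CCA TAA — ATG at 56, stop TAA at 68 → 15 nt.
Frame +3: CAT GTC CCC CGT CAG CAA GCA ACT ACA TAG TGA AAA GAT ATT AAG CGA ACA TAA TGG ACA GTC CAT — no ATG→stop ORF.
Frame -1: TTA TGG ACT GTC CAT TAT GTT CGC TTA ATA TCT TTT CAC TAT GTA GTT GCT TGC TGA CGG GGG ACA TGA — no ATG→stop ORF.
Frame -2: TAT GGA CTG TCC ATT ATG TTC GCT TAA TAT CTT TTC ACT ATG TAG TTG CTT GCT GAC GGG GGA CAT GAC — ATG at 17, stop TAA at 26 → 12 nt; ATG at 41, stop TAG at 44 → 6 nt.
Frame -3: ATG GAC TGT CCA TTA TGT TCG CTT AAT ATC TTT TCA CTA TGT AGT TGC TTG CTG ACG GGG GAC ATG — no ATG→stop ORF.
Forward-strand max 15 nt; reverse-strand max 12 nt. The forward strand has the longer ORF.

forward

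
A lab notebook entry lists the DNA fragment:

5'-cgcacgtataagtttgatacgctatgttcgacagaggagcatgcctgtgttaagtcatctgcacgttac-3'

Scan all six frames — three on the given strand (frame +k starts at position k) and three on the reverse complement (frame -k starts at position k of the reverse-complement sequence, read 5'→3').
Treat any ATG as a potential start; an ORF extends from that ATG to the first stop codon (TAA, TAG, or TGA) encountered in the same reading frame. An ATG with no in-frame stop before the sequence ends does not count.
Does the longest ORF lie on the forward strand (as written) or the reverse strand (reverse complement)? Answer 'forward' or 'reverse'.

Reverse complement (5'→3'): GTAACGTGCAGATGACTTAACACAGGCATGCTCCTCTGTCGAACATAGCGTATCAAACTTATACGTGCG
Frame +1: CGC ACG TAT AAG TTT GAT ACG CTA TGT TCG ACA GAG GAG CAT GCC TGT GTT AAG TCA TCT GCA CGT TAC — no ATG→stop ORF.
Frame +2: GCA CGT ATA AGT TTG ATA CGC TAT GTT CGA CAG AGG AGC ATG CCT GTG TTA AGT CAT CTG CAC GTT — no ATG→stop ORF.
Frame +3: CAC GTA TAA GTT TGA TAC GCT ATG TTC GAC AGA GGA GCA TGC CTG TGT TAA GTC ATC TGC ACG TTA — ATG at 24, stop TAA at 51 → 30 nt.
Frame -1: GTA ACG TGC AGA TGA CTT AAC ACA GGC ATG CTC CTC TGT CGA ACA TAG CGT ATC AAA CTT ATA CGT GCG — ATG at 28, stop TAG at 46 → 21 nt.
Frame -2: TAA CGT GCA GAT GAC TTA ACA CAG GCA TGC TCC TCT GTC GAA CAT AGC GTA TCA AAC TTA TAC GTG — no ATG→stop ORF.
Frame -3: AAC GTG CAG ATG ACT TAA CAC AGG CAT GCT CCT CTG TCG AAC ATA GCG TAT CAA ACT TAT ACG TGC — ATG at 12, stop TAA at 18 → 9 nt.
Forward-strand max 30 nt; reverse-strand max 21 nt. The forward strand has the longer ORF.

forward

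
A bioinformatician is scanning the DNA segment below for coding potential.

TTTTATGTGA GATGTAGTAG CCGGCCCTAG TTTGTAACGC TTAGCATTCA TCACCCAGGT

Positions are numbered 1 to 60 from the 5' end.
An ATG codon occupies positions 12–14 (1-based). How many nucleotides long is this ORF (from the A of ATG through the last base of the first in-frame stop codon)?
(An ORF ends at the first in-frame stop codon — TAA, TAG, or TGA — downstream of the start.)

6

Codons from position 12: ATG (12–14), TAG (15–17).
TAG is the first in-frame stop; ORF spans 12–17, 6 nucleotides.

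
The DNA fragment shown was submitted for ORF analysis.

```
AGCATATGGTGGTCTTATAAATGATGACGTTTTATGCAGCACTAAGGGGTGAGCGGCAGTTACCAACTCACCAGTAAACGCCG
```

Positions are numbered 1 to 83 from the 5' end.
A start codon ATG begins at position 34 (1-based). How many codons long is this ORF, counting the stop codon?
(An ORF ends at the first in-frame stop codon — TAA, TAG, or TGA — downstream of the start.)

4

Codons from position 34: ATG (34–36), CAG (37–39), CAC (40–42), TAA (43–45).
TAA is the first in-frame stop; that's 4 codons including the stop.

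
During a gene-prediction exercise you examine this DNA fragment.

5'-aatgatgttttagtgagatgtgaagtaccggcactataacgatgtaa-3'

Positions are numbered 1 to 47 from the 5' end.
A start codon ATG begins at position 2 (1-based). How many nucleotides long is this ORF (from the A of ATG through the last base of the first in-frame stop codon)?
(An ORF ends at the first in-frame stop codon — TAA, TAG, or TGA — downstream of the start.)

Codons from position 2: ATG (2–4), ATG (5–7), TTT (8–10), TAG (11–13).
TAG is the first in-frame stop; ORF spans 2–13, 12 nucleotides.

12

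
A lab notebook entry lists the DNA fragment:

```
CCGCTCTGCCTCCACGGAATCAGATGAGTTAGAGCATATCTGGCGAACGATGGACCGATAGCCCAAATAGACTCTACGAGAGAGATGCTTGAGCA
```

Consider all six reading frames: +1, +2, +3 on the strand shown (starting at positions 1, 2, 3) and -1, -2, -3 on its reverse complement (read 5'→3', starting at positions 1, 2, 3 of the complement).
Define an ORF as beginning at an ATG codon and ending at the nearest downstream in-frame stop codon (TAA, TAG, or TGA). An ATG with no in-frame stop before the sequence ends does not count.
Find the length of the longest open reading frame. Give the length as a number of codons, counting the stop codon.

4

Reverse complement (5'→3'): TGCTCAAGCATCTCTCTCGTAGAGTCTATTTGGGCTATCGGTCCATCGTTCGCCAGATATGCTCTAACTCATCTGATTCCGTGGAGGCAGAGCGG
Frame +1: CCG CTC TGC CTC CAC GGA ATC AGA TGA GTT AGA GCA TAT CTG GCG AAC GAT GGA CCG ATA GCC CAA ATA GAC TCT ACG AGA GAG ATG CTT GAG — no ATG→stop ORF.
Frame +2: CGC TCT GCC TCC ACG GAA TCA GAT GAG TTA GAG CAT ATC TGG CGA ACG ATG GAC CGA TAG CCC AAA TAG ACT CTA CGA GAG AGA TGC TTG AGC — ATG at 50, stop TAG at 59 → 12 nt.
Frame +3: GCT CTG CCT CCA CGG AAT CAG ATG AGT TAG AGC ATA TCT GGC GAA CGA TGG ACC GAT AGC CCA AAT AGA CTC TAC GAG AGA GAT GCT TGA GCA — ATG at 24, stop TAG at 30 → 9 nt.
Frame -1: TGC TCA AGC ATC TCT CTC GTA GAG TCT ATT TGG GCT ATC GGT CCA TCG TTC GCC AGA TAT GCT CTA ACT CAT CTG ATT CCG TGG AGG CAG AGC — no ATG→stop ORF.
Frame -2: GCT CAA GCA TCT CTC TCG TAG AGT CTA TTT GGG CTA TCG GTC CAT CGT TCG CCA GAT ATG CTC TAA CTC ATC TGA TTC CGT GGA GGC AGA GCG — ATG at 59, stop TAA at 65 → 9 nt.
Frame -3: CTC AAG CAT CTC TCT CGT AGA GTC TAT TTG GGC TAT CGG TCC ATC GTT CGC CAG ATA TGC TCT AAC TCA TCT GAT TCC GTG GAG GCA GAG CGG — no ATG→stop ORF.
Longest: frame +2, positions 50–61, 12 nt = 4 codons = 3 aa. → 4 codons.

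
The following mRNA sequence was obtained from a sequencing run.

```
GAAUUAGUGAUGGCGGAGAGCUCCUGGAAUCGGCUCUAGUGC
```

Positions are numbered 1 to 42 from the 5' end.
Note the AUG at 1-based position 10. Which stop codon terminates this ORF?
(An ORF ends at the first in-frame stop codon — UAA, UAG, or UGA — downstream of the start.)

Codons from position 10: AUG (10–12), GCG (13–15), GAG (16–18), AGC (19–21), UCC (22–24), UGG (25–27), AAU (28–30), CGG (31–33), CUC (34–36), UAG (37–39).
The first in-frame stop codon is UAG.

UAG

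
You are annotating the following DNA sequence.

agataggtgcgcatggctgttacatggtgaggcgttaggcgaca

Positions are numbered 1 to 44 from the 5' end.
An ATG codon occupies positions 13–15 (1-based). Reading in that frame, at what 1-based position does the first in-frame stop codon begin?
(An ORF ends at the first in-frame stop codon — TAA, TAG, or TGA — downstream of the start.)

28

Codons from position 13: ATG (13–15), GCT (16–18), GTT (19–21), ACA (22–24), TGG (25–27), TGA (28–30).
TGA is a stop codon; it begins at position 28.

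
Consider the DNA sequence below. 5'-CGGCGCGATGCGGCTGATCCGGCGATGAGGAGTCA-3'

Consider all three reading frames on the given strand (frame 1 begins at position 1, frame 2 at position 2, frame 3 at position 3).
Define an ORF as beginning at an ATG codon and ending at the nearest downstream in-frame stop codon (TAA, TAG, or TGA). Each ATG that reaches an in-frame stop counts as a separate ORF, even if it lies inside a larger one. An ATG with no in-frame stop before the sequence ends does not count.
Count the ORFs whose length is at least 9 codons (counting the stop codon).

Frame 1: CGG CGC GAT GCG GCT GAT CCG GCG ATG AGG AGT — no ATG→stop ORF.
Frame 2: GGC GCG ATG CGG CTG ATC CGG CGA TGA GGA GTC — ATG at 8, stop TGA at 26 → 21 nt.
Frame 3: GCG CGA TGC GGC TGA TCC GGC GAT GAG GAG TCA — no ATG→stop ORF.
No ORF reaches 9 codons. Count = 0.

0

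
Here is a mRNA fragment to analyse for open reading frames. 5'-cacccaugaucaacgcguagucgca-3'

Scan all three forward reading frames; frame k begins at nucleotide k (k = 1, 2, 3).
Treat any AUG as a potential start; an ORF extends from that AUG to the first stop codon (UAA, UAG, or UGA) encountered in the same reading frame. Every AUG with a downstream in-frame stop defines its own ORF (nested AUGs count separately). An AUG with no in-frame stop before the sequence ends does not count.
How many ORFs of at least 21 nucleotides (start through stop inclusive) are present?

0

Frame 1: CAC CCA UGA UCA ACG CGU AGU CGC — no AUG→stop ORF.
Frame 2: ACC CAU GAU CAA CGC GUA GUC GCA — no AUG→stop ORF.
Frame 3: CCC AUG AUC AAC GCG UAG UCG — AUG at 6, stop UAG at 18 → 15 nt.
No ORF reaches 21 nucleotides. Count = 0.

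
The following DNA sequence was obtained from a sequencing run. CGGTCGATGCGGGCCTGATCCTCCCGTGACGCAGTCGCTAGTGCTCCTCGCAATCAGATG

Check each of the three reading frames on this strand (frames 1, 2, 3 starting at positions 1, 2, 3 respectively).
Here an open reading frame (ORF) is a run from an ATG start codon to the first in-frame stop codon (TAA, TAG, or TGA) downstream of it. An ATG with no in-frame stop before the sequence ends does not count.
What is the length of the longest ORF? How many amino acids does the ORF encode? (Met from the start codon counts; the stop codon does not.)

3

Frame 1: CGG TCG ATG CGG GCC TGA TCC TCC CGT GAC GCA GTC GCT AGT GCT CCT CGC AAT CAG ATG — ATG at 7, stop TGA at 16 → 12 nt.
Frame 2: GGT CGA TGC GGG CCT GAT CCT CCC GTG ACG CAG TCG CTA GTG CTC CTC GCA ATC AGA — no ATG→stop ORF.
Frame 3: GTC GAT GCG GGC CTG ATC CTC CCG TGA CGC AGT CGC TAG TGC TCC TCG CAA TCA GAT — no ATG→stop ORF.
Longest: frame 1, positions 7–18, 12 nt = 4 codons = 3 aa. → 3 amino acids.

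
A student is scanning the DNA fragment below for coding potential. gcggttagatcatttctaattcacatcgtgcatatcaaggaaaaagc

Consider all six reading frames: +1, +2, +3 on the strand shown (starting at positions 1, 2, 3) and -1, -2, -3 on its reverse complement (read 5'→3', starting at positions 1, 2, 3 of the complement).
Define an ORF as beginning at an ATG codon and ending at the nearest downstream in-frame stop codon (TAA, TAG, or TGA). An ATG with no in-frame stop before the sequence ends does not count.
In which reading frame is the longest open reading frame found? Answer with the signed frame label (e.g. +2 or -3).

Reverse complement (5'→3'): GCTTTTTCCTTGATATGCACGATGTGAATTAGAAATGATCTAACCGC
Frame +1: GCG GTT AGA TCA TTT CTA ATT CAC ATC GTG CAT ATC AAG GAA AAA — no ATG→stop ORF.
Frame +2: CGG TTA GAT CAT TTC TAA TTC ACA TCG TGC ATA TCA AGG AAA AAG — no ATG→stop ORF.
Frame +3: GGT TAG ATC ATT TCT AAT TCA CAT CGT GCA TAT CAA GGA AAA AGC — no ATG→stop ORF.
Frame -1: GCT TTT TCC TTG ATA TGC ACG ATG TGA ATT AGA AAT GAT CTA ACC — ATG at 22, stop TGA at 25 → 6 nt.
Frame -2: CTT TTT CCT TGA TAT GCA CGA TGT GAA TTA GAA ATG ATC TAA CCG — ATG at 35, stop TAA at 41 → 9 nt.
Frame -3: TTT TTC CTT GAT ATG CAC GAT GTG AAT TAG AAA TGA TCT AAC CGC — ATG at 15, stop TAG at 30 → 18 nt.
Longest ORF is 18 nt in frame -3 (positions 15–32).

-3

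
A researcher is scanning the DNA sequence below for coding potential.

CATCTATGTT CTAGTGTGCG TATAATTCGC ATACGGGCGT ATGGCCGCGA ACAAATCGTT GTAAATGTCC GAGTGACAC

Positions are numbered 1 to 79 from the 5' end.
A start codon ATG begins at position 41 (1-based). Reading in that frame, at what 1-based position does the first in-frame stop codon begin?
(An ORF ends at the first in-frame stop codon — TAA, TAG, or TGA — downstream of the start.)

62

Codons from position 41: ATG (41–43), GCC (44–46), GCG (47–49), AAC (50–52), AAA (53–55), TCG (56–58), TTG (59–61), TAA (62–64).
TAA is a stop codon; it begins at position 62.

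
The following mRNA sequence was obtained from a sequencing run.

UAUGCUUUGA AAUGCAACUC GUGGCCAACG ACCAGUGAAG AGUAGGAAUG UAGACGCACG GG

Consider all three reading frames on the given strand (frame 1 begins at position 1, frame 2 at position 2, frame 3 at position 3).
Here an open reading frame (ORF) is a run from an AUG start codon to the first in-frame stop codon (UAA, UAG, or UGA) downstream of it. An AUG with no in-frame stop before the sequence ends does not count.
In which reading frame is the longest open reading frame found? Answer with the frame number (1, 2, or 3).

3

Frame 1: UAU GCU UUG AAA UGC AAC UCG UGG CCA ACG ACC AGU GAA GAG UAG GAA UGU AGA CGC ACG — no AUG→stop ORF.
Frame 2: AUG CUU UGA AAU GCA ACU CGU GGC CAA CGA CCA GUG AAG AGU AGG AAU GUA GAC GCA CGG — AUG at 2, stop UGA at 8 → 9 nt.
Frame 3: UGC UUU GAA AUG CAA CUC GUG GCC AAC GAC CAG UGA AGA GUA GGA AUG UAG ACG CAC GGG — AUG at 12, stop UGA at 36 → 27 nt; AUG at 48, stop UAG at 51 → 6 nt.
Longest ORF is 27 nt in frame 3 (positions 12–38).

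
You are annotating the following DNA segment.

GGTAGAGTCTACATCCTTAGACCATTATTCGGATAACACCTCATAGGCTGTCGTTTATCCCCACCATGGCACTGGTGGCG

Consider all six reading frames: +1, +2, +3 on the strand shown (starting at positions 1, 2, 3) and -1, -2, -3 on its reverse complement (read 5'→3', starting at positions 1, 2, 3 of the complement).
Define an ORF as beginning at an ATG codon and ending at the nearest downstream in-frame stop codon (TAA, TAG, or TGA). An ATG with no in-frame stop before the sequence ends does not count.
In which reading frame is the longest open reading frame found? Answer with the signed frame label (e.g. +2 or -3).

Reverse complement (5'→3'): CGCCACCAGTGCCATGGTGGGGATAAACGACAGCCTATGAGGTGTTATCCGAATAATGGTCTAAGGATGTAGACTCTACC
Frame +1: GGT AGA GTC TAC ATC CTT AGA CCA TTA TTC GGA TAA CAC CTC ATA GGC TGT CGT TTA TCC CCA CCA TGG CAC TGG TGG — no ATG→stop ORF.
Frame +2: GTA GAG TCT ACA TCC TTA GAC CAT TAT TCG GAT AAC ACC TCA TAG GCT GTC GTT TAT CCC CAC CAT GGC ACT GGT GGC — no ATG→stop ORF.
Frame +3: TAG AGT CTA CAT CCT TAG ACC ATT ATT CGG ATA ACA CCT CAT AGG CTG TCG TTT ATC CCC ACC ATG GCA CTG GTG GCG — no ATG→stop ORF.
Frame -1: CGC CAC CAG TGC CAT GGT GGG GAT AAA CGA CAG CCT ATG AGG TGT TAT CCG AAT AAT GGT CTA AGG ATG TAG ACT CTA — ATG at 37, stop TAG at 70 → 36 nt; ATG at 67, stop TAG at 70 → 6 nt.
Frame -2: GCC ACC AGT GCC ATG GTG GGG ATA AAC GAC AGC CTA TGA GGT GTT ATC CGA ATA ATG GTC TAA GGA TGT AGA CTC TAC — ATG at 14, stop TGA at 38 → 27 nt; ATG at 56, stop TAA at 62 → 9 nt.
Frame -3: CCA CCA GTG CCA TGG TGG GGA TAA ACG ACA GCC TAT GAG GTG TTA TCC GAA TAA TGG TCT AAG GAT GTA GAC TCT ACC — no ATG→stop ORF.
Longest ORF is 36 nt in frame -1 (positions 37–72).

-1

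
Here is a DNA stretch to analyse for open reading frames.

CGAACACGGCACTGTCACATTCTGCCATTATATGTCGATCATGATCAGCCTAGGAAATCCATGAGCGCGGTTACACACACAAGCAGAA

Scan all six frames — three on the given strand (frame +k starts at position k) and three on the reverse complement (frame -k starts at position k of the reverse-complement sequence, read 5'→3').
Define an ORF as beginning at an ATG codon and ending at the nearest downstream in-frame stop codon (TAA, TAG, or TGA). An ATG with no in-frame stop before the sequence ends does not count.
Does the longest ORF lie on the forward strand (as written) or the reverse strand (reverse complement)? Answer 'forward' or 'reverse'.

forward

Reverse complement (5'→3'): TTCTGCTTGTGTGTGTAACCGCGCTCATGGATTTCCTAGGCTGATCATGATCGACATATAATGGCAGAATGTGACAGTGCCGTGTTCG
Frame +1: CGA ACA CGG CAC TGT CAC ATT CTG CCA TTA TAT GTC GAT CAT GAT CAG CCT AGG AAA TCC ATG AGC GCG GTT ACA CAC ACA AGC AGA — no ATG→stop ORF.
Frame +2: GAA CAC GGC ACT GTC ACA TTC TGC CAT TAT ATG TCG ATC ATG ATC AGC CTA GGA AAT CCA TGA GCG CGG TTA CAC ACA CAA GCA GAA — ATG at 32, stop TGA at 62 → 33 nt; ATG at 41, stop TGA at 62 → 24 nt.
Frame +3: AAC ACG GCA CTG TCA CAT TCT GCC ATT ATA TGT CGA TCA TGA TCA GCC TAG GAA ATC CAT GAG CGC GGT TAC ACA CAC AAG CAG — no ATG→stop ORF.
Frame -1: TTC TGC TTG TGT GTG TAA CCG CGC TCA TGG ATT TCC TAG GCT GAT CAT GAT CGA CAT ATA ATG GCA GAA TGT GAC AGT GCC GTG TTC — no ATG→stop ORF.
Frame -2: TCT GCT TGT GTG TGT AAC CGC GCT CAT GGA TTT CCT AGG CTG ATC ATG ATC GAC ATA TAA TGG CAG AAT GTG ACA GTG CCG TGT TCG — ATG at 47, stop TAA at 59 → 15 nt.
Frame -3: CTG CTT GTG TGT GTA ACC GCG CTC ATG GAT TTC CTA GGC TGA TCA TGA TCG ACA TAT AAT GGC AGA ATG TGA CAG TGC CGT GTT — ATG at 27, stop TGA at 42 → 18 nt; ATG at 69, stop TGA at 72 → 6 nt.
Forward-strand max 33 nt; reverse-strand max 18 nt. The forward strand has the longer ORF.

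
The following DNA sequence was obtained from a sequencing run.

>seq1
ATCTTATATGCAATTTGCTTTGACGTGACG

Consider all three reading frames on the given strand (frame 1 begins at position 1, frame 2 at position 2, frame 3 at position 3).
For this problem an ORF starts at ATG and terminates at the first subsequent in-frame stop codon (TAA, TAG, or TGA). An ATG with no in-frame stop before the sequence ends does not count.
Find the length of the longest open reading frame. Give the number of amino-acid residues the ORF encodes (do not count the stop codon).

6

Frame 1: ATC TTA TAT GCA ATT TGC TTT GAC GTG ACG — no ATG→stop ORF.
Frame 2: TCT TAT ATG CAA TTT GCT TTG ACG TGA — ATG at 8, stop TGA at 26 → 21 nt.
Frame 3: CTT ATA TGC AAT TTG CTT TGA CGT GAC — no ATG→stop ORF.
Longest: frame 2, positions 8–28, 21 nt = 7 codons = 6 aa. → 6 amino acids.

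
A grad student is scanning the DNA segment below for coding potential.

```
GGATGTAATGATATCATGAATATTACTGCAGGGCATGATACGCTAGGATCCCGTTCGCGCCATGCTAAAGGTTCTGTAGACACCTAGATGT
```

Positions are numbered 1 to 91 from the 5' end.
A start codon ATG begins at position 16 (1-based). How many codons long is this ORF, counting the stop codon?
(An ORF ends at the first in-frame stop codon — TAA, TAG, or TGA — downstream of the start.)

Codons from position 16: ATG (16–18), AAT (19–21), ATT (22–24), ACT (25–27), GCA (28–30), GGG (31–33), CAT (34–36), GAT (37–39), ACG (40–42), CTA (43–45), GGA (46–48), TCC (49–51), CGT (52–54), TCG (55–57), CGC (58–60), CAT (61–63), GCT (64–66), AAA (67–69), GGT (70–72), TCT (73–75), GTA (76–78), GAC (79–81), ACC (82–84), TAG (85–87).
TAG is the first in-frame stop; that's 24 codons including the stop.

24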